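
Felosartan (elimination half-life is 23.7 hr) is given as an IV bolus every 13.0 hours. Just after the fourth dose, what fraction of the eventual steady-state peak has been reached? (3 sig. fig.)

0.781

k = ln 2 / 23.7 = 0.02925 hr⁻¹
f_n = 1 − e^(−nkτ) = 1 − e^(−4 × 0.02925 × 13.0) = 1 − e^(−1.521) = 1 − 0.2185 ≈ 0.781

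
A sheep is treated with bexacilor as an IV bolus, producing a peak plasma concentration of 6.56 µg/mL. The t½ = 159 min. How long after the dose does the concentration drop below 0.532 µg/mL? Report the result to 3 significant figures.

576 minutes

k = ln 2 / 159 = 0.004359 min⁻¹
C(t) = C₀ e^(−kt)  ⇒  t = ln(C₀/C) / k
t = ln(6.56/0.532) / 0.004359 = 2.512 / 0.004359 ≈ 576 minutes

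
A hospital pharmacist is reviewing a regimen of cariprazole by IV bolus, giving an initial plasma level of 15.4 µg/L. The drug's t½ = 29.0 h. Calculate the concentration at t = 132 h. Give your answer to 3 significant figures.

k = ln 2 / 29.0 = 0.02390 h⁻¹
132 h is 4.552 half-lives, so C = 15.4 × (1/2)^4.552 = 15.4 × 0.04264 ≈ 0.657 µg/L

0.657 µg/L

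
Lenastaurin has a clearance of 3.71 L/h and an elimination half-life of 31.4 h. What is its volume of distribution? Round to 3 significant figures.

k = ln 2 / t½ = ln 2 / 31.4 = 0.02207 h⁻¹
V = CL / k = 3.71 / 0.02207 ≈ 168 L

168 L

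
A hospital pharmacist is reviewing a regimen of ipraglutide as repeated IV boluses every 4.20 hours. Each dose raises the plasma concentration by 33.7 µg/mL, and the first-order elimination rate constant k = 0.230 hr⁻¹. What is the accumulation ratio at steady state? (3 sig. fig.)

1.61

Fraction remaining after one interval: e^(−kτ) = e^(−0.2300 × 4.20) = 0.3806
R = 1 / (1 − 0.3806) = 1 / 0.6194 ≈ 1.61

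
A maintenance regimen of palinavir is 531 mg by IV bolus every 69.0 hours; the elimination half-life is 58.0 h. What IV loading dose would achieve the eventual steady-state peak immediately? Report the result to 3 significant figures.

946 mg

k = ln 2 / 58.0 = 0.01195 h⁻¹
Accumulation ratio R = 1 / (1 − e^(−kτ)) = 1 / (1 − e^(−0.01195×69.0)) = 1 / (1 − 0.4384) = 1.781
Loading dose = maintenance dose × R = 531 × 1.781 ≈ 946 mg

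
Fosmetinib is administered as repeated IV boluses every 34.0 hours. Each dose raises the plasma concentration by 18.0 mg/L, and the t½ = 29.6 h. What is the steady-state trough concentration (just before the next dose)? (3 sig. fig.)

k = ln 2 / 29.6 = 0.02342 h⁻¹
Fraction remaining after one interval: e^(−kτ) = e^(−0.02342 × 34.0) = 0.4510
R = 1 / (1 − 0.4510) = 1.822
Css,max = 18.0 × 1.822 = 32.79 mg/L
Css,min = Css,max × e^(−kτ) = 32.79 × 0.4510 ≈ 14.8 mg/L

14.8 mg/L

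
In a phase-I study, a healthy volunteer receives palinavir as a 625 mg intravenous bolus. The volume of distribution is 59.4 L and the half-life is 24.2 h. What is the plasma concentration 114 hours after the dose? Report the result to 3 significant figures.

0.402 mg/L

C₀ = dose / V = 625 / 59.4 = 10.52 mg/L
k = ln 2 / 24.2 = 0.02864 h⁻¹
C(t) = C₀ e^(−kt) = 10.52 × e^(−0.02864 × 114) = 10.52 × e^(−3.265) = 10.52 × 0.03819 ≈ 0.402 mg/L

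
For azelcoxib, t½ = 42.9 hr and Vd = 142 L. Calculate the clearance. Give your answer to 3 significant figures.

2.29 L/hr

k = ln 2 / t½ = ln 2 / 42.9 = 0.01616 hr⁻¹
CL = k · V = 0.01616 × 142 ≈ 2.29 L/hr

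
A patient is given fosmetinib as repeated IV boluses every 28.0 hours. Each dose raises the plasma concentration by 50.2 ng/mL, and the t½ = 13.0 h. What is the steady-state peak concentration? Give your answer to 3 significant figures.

k = ln 2 / 13.0 = 0.05332 h⁻¹
Fraction remaining after one interval: e^(−kτ) = e^(−0.05332 × 28.0) = 0.2247
R = 1 / (1 − 0.2247) = 1.290
Css,max = 50.2 × 1.290 ≈ 64.8 ng/mL

64.8 ng/mL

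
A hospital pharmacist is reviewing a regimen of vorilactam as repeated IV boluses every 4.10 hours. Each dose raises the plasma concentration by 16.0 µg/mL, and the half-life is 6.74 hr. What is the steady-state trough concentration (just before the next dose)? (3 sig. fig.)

k = ln 2 / 6.74 = 0.1028 hr⁻¹
Fraction remaining after one interval: e^(−kτ) = e^(−0.1028 × 4.10) = 0.6560
R = 1 / (1 − 0.6560) = 2.907
Css,max = 16.0 × 2.907 = 46.51 µg/mL
Css,min = Css,max × e^(−kτ) = 46.51 × 0.6560 ≈ 30.5 µg/mL

30.5 µg/mL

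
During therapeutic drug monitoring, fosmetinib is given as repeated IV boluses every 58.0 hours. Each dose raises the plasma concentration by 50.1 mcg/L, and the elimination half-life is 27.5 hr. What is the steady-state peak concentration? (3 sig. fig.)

k = ln 2 / 27.5 = 0.02521 hr⁻¹
Fraction remaining after one interval: e^(−kτ) = e^(−0.02521 × 58.0) = 0.2318
R = 1 / (1 − 0.2318) = 1.302
Css,max = 50.1 × 1.302 ≈ 65.2 mcg/L

65.2 mcg/L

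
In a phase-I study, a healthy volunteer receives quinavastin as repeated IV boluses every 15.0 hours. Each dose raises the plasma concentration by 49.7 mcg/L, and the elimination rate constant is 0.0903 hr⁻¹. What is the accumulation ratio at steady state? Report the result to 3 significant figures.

1.35

Fraction remaining after one interval: e^(−kτ) = e^(−0.09030 × 15.0) = 0.2581
R = 1 / (1 − 0.2581) = 1 / 0.7419 ≈ 1.35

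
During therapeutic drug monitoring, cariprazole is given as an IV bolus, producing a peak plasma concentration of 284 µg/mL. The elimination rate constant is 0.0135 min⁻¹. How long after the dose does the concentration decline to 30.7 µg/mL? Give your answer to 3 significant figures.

C(t) = C₀ e^(−kt)  ⇒  t = ln(C₀/C) / k
t = ln(284/30.7) / 0.01350 = 2.225 / 0.01350 ≈ 165 minutes

165 minutes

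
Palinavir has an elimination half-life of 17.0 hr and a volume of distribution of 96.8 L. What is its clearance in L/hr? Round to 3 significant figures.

k = ln 2 / t½ = ln 2 / 17.0 = 0.04077 hr⁻¹
CL = k · V = 0.04077 × 96.8 ≈ 3.95 L/hr

3.95 L/hr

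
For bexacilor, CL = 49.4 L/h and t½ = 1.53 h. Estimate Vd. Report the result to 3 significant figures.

109 L

k = ln 2 / t½ = ln 2 / 1.53 = 0.4530 h⁻¹
V = CL / k = 49.4 / 0.4530 ≈ 109 L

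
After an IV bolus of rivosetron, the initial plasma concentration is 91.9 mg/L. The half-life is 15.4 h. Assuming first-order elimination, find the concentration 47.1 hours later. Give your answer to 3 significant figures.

11.0 mg/L

k = ln 2 / 15.4 = 0.04501 h⁻¹
C(t) = C₀ e^(−kt) = 91.9 × e^(−0.04501 × 47.1) = 91.9 × e^(−2.120) = 91.9 × 0.1200 ≈ 11.0 mg/L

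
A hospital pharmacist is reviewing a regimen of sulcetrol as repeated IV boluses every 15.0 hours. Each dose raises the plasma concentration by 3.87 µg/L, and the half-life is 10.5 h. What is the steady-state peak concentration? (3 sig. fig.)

6.16 µg/L

k = ln 2 / 10.5 = 0.06601 h⁻¹
Fraction remaining after one interval: e^(−kτ) = e^(−0.06601 × 15.0) = 0.3715
R = 1 / (1 − 0.3715) = 1.591
Css,max = 3.87 × 1.591 ≈ 6.16 µg/L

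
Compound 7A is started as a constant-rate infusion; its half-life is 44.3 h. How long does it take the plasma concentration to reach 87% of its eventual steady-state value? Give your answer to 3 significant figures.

130 hours

k = ln 2 / 44.3 = 0.01565 h⁻¹
f = 1 − e^(−kt)  ⇒  t = −ln(1 − f) / k
t = −ln(1 − 0.87) / 0.01565 = 2.040 / 0.01565 ≈ 130 hours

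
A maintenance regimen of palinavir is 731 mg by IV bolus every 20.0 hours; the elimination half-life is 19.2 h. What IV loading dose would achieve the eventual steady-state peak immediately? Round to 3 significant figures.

1420 mg

k = ln 2 / 19.2 = 0.03610 h⁻¹
Accumulation ratio R = 1 / (1 − e^(−kτ)) = 1 / (1 − e^(−0.03610×20.0)) = 1 / (1 − 0.4858) = 1.945
Loading dose = maintenance dose × R = 731 × 1.945 ≈ 1420 mg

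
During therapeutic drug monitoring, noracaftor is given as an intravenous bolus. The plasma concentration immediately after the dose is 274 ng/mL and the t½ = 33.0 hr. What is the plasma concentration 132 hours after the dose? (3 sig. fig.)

17.1 ng/mL

k = ln 2 / 33.0 = 0.02100 hr⁻¹
132 hr is 4.000 half-lives, so C = 274 × (1/2)^4.000 = 274 × 0.06250 ≈ 17.1 ng/mL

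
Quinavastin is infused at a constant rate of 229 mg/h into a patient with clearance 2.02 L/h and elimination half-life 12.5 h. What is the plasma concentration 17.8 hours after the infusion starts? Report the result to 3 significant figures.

Css = rate / CL = 229 / 2.02 = 113.4 mg/L
k = ln 2 / 12.5 = 0.05545 h⁻¹
C(t) = Css (1 − e^(−kt)) = 113.4 × (1 − e^(−0.9870)) = 113.4 × 0.6273 ≈ 71.1 mg/L

71.1 mg/L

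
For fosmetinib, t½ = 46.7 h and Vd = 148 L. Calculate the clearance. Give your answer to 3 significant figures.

k = ln 2 / t½ = ln 2 / 46.7 = 0.01484 h⁻¹
CL = k · V = 0.01484 × 148 ≈ 2.20 L/h

2.20 L/h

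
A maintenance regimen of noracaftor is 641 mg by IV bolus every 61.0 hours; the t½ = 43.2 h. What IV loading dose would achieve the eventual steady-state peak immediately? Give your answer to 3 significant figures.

1030 mg

k = ln 2 / 43.2 = 0.01605 h⁻¹
Accumulation ratio R = 1 / (1 − e^(−kτ)) = 1 / (1 − e^(−0.01605×61.0)) = 1 / (1 − 0.3758) = 1.602
Loading dose = maintenance dose × R = 641 × 1.602 ≈ 1030 mg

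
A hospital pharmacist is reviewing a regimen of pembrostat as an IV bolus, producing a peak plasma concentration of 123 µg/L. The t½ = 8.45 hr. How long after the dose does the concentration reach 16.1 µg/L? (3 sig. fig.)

k = ln 2 / 8.45 = 0.08203 hr⁻¹
C(t) = C₀ e^(−kt)  ⇒  t = ln(C₀/C) / k
t = ln(123/16.1) / 0.08203 = 2.033 / 0.08203 ≈ 24.8 hours

24.8 hours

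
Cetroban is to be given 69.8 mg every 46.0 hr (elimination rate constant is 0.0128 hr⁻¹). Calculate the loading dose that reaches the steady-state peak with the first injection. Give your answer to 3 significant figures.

Accumulation ratio R = 1 / (1 − e^(−kτ)) = 1 / (1 − e^(−0.01280×46.0)) = 1 / (1 − 0.5550) = 2.247
Loading dose = maintenance dose × R = 69.8 × 2.247 ≈ 157 mg

157 mg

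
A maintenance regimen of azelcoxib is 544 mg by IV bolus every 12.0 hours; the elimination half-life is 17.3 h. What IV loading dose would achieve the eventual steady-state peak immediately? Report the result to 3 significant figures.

1430 mg

k = ln 2 / 17.3 = 0.04007 h⁻¹
Accumulation ratio R = 1 / (1 − e^(−kτ)) = 1 / (1 − e^(−0.04007×12.0)) = 1 / (1 − 0.6183) = 2.620
Loading dose = maintenance dose × R = 544 × 2.620 ≈ 1430 mg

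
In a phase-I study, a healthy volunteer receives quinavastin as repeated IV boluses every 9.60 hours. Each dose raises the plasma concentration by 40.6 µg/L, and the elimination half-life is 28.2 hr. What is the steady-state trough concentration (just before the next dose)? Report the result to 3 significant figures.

153 µg/L

k = ln 2 / 28.2 = 0.02458 hr⁻¹
Fraction remaining after one interval: e^(−kτ) = e^(−0.02458 × 9.60) = 0.7898
R = 1 / (1 − 0.7898) = 4.758
Css,max = 40.6 × 4.758 = 193.2 µg/L
Css,min = Css,max × e^(−kτ) = 193.2 × 0.7898 ≈ 153 µg/L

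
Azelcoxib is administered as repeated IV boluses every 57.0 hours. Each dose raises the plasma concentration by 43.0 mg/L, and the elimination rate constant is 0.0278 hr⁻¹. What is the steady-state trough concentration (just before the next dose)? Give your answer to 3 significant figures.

Fraction remaining after one interval: e^(−kτ) = e^(−0.02780 × 57.0) = 0.2050
R = 1 / (1 − 0.2050) = 1.258
Css,max = 43.0 × 1.258 = 54.09 mg/L
Css,min = Css,max × e^(−kτ) = 54.09 × 0.2050 ≈ 11.1 mg/L

11.1 mg/L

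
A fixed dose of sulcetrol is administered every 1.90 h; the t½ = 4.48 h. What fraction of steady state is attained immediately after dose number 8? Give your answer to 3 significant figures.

k = ln 2 / 4.48 = 0.1547 h⁻¹
f_n = 1 − e^(−nkτ) = 1 − e^(−8 × 0.1547 × 1.90) = 1 − e^(−2.352) = 1 − 0.09520 ≈ 0.905

0.905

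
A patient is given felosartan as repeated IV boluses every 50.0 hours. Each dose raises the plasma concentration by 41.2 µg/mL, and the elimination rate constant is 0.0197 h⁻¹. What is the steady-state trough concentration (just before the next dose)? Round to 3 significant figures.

Fraction remaining after one interval: e^(−kτ) = e^(−0.01970 × 50.0) = 0.3734
R = 1 / (1 − 0.3734) = 1.596
Css,max = 41.2 × 1.596 = 65.76 µg/mL
Css,min = Css,max × e^(−kτ) = 65.76 × 0.3734 ≈ 24.6 µg/mL

24.6 µg/mL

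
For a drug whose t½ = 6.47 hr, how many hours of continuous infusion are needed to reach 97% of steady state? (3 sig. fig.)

k = ln 2 / 6.47 = 0.1071 hr⁻¹
f = 1 − e^(−kt)  ⇒  t = −ln(1 − f) / k
t = −ln(1 − 0.97) / 0.1071 = 3.507 / 0.1071 ≈ 32.7 hours

32.7 hours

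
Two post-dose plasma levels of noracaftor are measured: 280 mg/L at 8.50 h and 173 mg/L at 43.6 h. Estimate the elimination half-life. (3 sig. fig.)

k = ln(C₁/C₂) / (t₂ − t₁) = ln(280/173) / (43.6 − 8.50)
  = 0.4815 / 35.10 = 0.01372 h⁻¹
t½ = ln 2 / k = ln 2 / 0.01372 ≈ 50.5 hours

50.5 hours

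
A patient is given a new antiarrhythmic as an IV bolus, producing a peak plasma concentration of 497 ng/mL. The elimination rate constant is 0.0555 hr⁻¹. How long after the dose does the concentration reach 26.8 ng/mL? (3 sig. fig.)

C(t) = C₀ e^(−kt)  ⇒  t = ln(C₀/C) / k
t = ln(497/26.8) / 0.05550 = 2.920 / 0.05550 ≈ 52.6 hours

52.6 hours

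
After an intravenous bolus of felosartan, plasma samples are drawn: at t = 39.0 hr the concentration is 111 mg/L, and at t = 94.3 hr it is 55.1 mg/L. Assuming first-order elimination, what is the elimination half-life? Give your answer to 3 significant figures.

k = ln(C₁/C₂) / (t₂ − t₁) = ln(111/55.1) / (94.3 − 39.0)
  = 0.7004 / 55.30 = 0.01267 hr⁻¹
t½ = ln 2 / k = ln 2 / 0.01267 ≈ 54.7 hours

54.7 hours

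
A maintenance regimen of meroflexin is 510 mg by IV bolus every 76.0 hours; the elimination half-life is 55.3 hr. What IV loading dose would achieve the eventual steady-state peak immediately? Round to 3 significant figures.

830 mg

k = ln 2 / 55.3 = 0.01253 hr⁻¹
Accumulation ratio R = 1 / (1 − e^(−kτ)) = 1 / (1 − e^(−0.01253×76.0)) = 1 / (1 − 0.3857) = 1.628
Loading dose = maintenance dose × R = 510 × 1.628 ≈ 830 mg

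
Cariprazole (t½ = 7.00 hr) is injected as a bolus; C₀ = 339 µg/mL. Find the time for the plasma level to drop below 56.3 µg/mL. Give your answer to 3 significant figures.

18.1 hours

k = ln 2 / 7.00 = 0.09902 hr⁻¹
C(t) = C₀ e^(−kt)  ⇒  t = ln(C₀/C) / k
t = ln(339/56.3) / 0.09902 = 1.795 / 0.09902 ≈ 18.1 hours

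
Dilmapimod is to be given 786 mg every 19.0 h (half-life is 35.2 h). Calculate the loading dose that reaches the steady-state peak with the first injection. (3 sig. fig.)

2520 mg

k = ln 2 / 35.2 = 0.01969 h⁻¹
Accumulation ratio R = 1 / (1 − e^(−kτ)) = 1 / (1 − e^(−0.01969×19.0)) = 1 / (1 − 0.6879) = 3.204
Loading dose = maintenance dose × R = 786 × 3.204 ≈ 2520 mg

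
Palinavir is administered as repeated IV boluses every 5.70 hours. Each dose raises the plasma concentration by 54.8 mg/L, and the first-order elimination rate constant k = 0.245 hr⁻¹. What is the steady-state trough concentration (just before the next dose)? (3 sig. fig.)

18.0 mg/L

Fraction remaining after one interval: e^(−kτ) = e^(−0.2450 × 5.70) = 0.2475
R = 1 / (1 − 0.2475) = 1.329
Css,max = 54.8 × 1.329 = 72.82 mg/L
Css,min = Css,max × e^(−kτ) = 72.82 × 0.2475 ≈ 18.0 mg/L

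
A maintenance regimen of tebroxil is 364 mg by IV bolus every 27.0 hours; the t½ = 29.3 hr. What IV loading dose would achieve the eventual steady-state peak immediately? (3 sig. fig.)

k = ln 2 / 29.3 = 0.02366 hr⁻¹
Accumulation ratio R = 1 / (1 − e^(−kτ)) = 1 / (1 − e^(−0.02366×27.0)) = 1 / (1 − 0.5280) = 2.118
Loading dose = maintenance dose × R = 364 × 2.118 ≈ 771 mg

771 mg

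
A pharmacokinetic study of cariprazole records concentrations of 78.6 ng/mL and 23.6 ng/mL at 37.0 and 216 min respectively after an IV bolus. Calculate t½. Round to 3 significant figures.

k = ln(C₁/C₂) / (t₂ − t₁) = ln(78.6/23.6) / (216 − 37.0)
  = 1.203 / 179.0 = 0.006721 min⁻¹
t½ = ln 2 / k = ln 2 / 0.006721 ≈ 103 minutes

103 minutes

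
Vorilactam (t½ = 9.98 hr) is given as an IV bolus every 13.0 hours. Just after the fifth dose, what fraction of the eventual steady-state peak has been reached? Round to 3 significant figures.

k = ln 2 / 9.98 = 0.06945 hr⁻¹
f_n = 1 − e^(−nkτ) = 1 − e^(−5 × 0.06945 × 13.0) = 1 − e^(−4.514) = 1 − 0.01095 ≈ 0.989

0.989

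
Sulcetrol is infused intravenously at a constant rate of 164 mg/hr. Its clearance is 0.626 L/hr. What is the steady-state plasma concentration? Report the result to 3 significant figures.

262 mg/L

Css = infusion rate / CL = 164 / 0.626 ≈ 262 mg/L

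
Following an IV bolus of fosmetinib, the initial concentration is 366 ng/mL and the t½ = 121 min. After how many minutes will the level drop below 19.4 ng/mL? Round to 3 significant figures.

k = ln 2 / 121 = 0.005728 min⁻¹
C(t) = C₀ e^(−kt)  ⇒  t = ln(C₀/C) / k
t = ln(366/19.4) / 0.005728 = 2.937 / 0.005728 ≈ 513 minutes

513 minutes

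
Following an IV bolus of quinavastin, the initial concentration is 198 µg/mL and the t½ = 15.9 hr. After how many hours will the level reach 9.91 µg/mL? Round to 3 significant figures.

k = ln 2 / 15.9 = 0.04359 hr⁻¹
C(t) = C₀ e^(−kt)  ⇒  t = ln(C₀/C) / k
t = ln(198/9.91) / 0.04359 = 2.995 / 0.04359 ≈ 68.7 hours

68.7 hours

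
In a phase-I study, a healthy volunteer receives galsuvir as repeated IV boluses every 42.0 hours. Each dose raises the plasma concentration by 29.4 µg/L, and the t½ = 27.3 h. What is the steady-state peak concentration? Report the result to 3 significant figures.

k = ln 2 / 27.3 = 0.02539 h⁻¹
Fraction remaining after one interval: e^(−kτ) = e^(−0.02539 × 42.0) = 0.3443
R = 1 / (1 − 0.3443) = 1.525
Css,max = 29.4 × 1.525 ≈ 44.8 µg/L

44.8 µg/L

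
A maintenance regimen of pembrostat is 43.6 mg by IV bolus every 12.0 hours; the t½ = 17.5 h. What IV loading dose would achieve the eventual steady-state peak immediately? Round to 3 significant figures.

k = ln 2 / 17.5 = 0.03961 h⁻¹
Accumulation ratio R = 1 / (1 − e^(−kτ)) = 1 / (1 − e^(−0.03961×12.0)) = 1 / (1 − 0.6217) = 2.643
Loading dose = maintenance dose × R = 43.6 × 2.643 ≈ 115 mg

115 mg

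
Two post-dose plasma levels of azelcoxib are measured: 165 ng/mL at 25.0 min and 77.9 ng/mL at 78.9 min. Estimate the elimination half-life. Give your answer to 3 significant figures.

49.8 minutes

k = ln(C₁/C₂) / (t₂ − t₁) = ln(165/77.9) / (78.9 − 25.0)
  = 0.7505 / 53.90 = 0.01392 min⁻¹
t½ = ln 2 / k = ln 2 / 0.01392 ≈ 49.8 minutes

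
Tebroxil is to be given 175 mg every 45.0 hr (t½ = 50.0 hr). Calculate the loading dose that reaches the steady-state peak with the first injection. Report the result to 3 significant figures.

k = ln 2 / 50.0 = 0.01386 hr⁻¹
Accumulation ratio R = 1 / (1 − e^(−kτ)) = 1 / (1 − e^(−0.01386×45.0)) = 1 / (1 − 0.5359) = 2.155
Loading dose = maintenance dose × R = 175 × 2.155 ≈ 377 mg

377 mg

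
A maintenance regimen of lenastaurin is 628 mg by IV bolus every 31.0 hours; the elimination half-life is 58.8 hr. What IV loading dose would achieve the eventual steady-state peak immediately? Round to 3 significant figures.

k = ln 2 / 58.8 = 0.01179 hr⁻¹
Accumulation ratio R = 1 / (1 − e^(−kτ)) = 1 / (1 − e^(−0.01179×31.0)) = 1 / (1 − 0.6939) = 3.267
Loading dose = maintenance dose × R = 628 × 3.267 ≈ 2050 mg

2050 mg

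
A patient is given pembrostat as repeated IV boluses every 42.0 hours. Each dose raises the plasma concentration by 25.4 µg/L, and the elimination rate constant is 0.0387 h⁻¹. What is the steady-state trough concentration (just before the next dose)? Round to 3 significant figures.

6.22 µg/L

Fraction remaining after one interval: e^(−kτ) = e^(−0.03870 × 42.0) = 0.1968
R = 1 / (1 − 0.1968) = 1.245
Css,max = 25.4 × 1.245 = 31.62 µg/L
Css,min = Css,max × e^(−kτ) = 31.62 × 0.1968 ≈ 6.22 µg/L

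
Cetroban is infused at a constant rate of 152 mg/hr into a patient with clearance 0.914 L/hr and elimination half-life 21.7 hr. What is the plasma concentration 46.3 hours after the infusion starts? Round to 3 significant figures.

128 mg/L

Css = rate / CL = 152 / 0.914 = 166.3 mg/L
k = ln 2 / 21.7 = 0.03194 hr⁻¹
C(t) = Css (1 − e^(−kt)) = 166.3 × (1 − e^(−1.479)) = 166.3 × 0.7721 ≈ 128 mg/L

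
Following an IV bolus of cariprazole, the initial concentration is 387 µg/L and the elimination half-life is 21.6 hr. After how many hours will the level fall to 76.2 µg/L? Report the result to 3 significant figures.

50.6 hours

k = ln 2 / 21.6 = 0.03209 hr⁻¹
C(t) = C₀ e^(−kt)  ⇒  t = ln(C₀/C) / k
t = ln(387/76.2) / 0.03209 = 1.625 / 0.03209 ≈ 50.6 hours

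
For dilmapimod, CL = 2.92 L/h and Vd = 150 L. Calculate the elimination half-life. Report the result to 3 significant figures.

k = CL / V = 2.92 / 150 = 0.01947 h⁻¹
t½ = ln 2 / k = ln 2 / 0.01947 ≈ 35.6 hours

35.6 hours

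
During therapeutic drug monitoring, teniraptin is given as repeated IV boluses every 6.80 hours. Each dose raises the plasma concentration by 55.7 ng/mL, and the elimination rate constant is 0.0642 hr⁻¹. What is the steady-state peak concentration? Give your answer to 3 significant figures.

Fraction remaining after one interval: e^(−kτ) = e^(−0.06420 × 6.80) = 0.6463
R = 1 / (1 − 0.6463) = 2.827
Css,max = 55.7 × 2.827 ≈ 157 ng/mL

157 ng/mL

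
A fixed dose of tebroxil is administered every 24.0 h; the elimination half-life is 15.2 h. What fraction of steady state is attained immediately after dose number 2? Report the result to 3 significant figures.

k = ln 2 / 15.2 = 0.04560 h⁻¹
f_n = 1 − e^(−nkτ) = 1 − e^(−2 × 0.04560 × 24.0) = 1 − e^(−2.189) = 1 − 0.1120 ≈ 0.888

0.888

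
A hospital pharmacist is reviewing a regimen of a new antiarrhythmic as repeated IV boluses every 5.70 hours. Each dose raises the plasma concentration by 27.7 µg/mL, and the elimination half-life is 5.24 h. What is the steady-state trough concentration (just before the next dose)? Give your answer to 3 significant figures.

24.6 µg/mL

k = ln 2 / 5.24 = 0.1323 h⁻¹
Fraction remaining after one interval: e^(−kτ) = e^(−0.1323 × 5.70) = 0.4705
R = 1 / (1 − 0.4705) = 1.889
Css,max = 27.7 × 1.889 = 52.31 µg/mL
Css,min = Css,max × e^(−kτ) = 52.31 × 0.4705 ≈ 24.6 µg/mL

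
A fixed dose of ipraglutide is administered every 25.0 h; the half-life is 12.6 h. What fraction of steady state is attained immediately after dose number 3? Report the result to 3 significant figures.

0.984

k = ln 2 / 12.6 = 0.05501 h⁻¹
f_n = 1 − e^(−nkτ) = 1 − e^(−3 × 0.05501 × 25.0) = 1 − e^(−4.126) = 1 − 0.01615 ≈ 0.984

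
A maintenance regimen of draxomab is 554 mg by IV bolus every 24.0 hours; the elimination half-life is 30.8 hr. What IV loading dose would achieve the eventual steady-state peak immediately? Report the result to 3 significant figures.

1330 mg

k = ln 2 / 30.8 = 0.02250 hr⁻¹
Accumulation ratio R = 1 / (1 − e^(−kτ)) = 1 / (1 − e^(−0.02250×24.0)) = 1 / (1 − 0.5827) = 2.396
Loading dose = maintenance dose × R = 554 × 2.396 ≈ 1330 mg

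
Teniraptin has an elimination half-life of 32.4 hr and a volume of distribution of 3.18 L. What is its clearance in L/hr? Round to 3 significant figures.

k = ln 2 / t½ = ln 2 / 32.4 = 0.02139 hr⁻¹
CL = k · V = 0.02139 × 3.18 ≈ 0.0680 L/hr

0.0680 L/hr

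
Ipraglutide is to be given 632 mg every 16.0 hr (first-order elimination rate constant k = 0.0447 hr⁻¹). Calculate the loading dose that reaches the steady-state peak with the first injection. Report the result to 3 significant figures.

Accumulation ratio R = 1 / (1 − e^(−kτ)) = 1 / (1 − e^(−0.04470×16.0)) = 1 / (1 − 0.4891) = 1.957
Loading dose = maintenance dose × R = 632 × 1.957 ≈ 1240 mg

1240 mg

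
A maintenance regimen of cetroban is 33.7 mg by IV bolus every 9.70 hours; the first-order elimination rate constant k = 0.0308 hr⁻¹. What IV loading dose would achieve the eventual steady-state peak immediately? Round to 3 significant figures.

130 mg

Accumulation ratio R = 1 / (1 − e^(−kτ)) = 1 / (1 − e^(−0.03080×9.70)) = 1 / (1 − 0.7417) = 3.872
Loading dose = maintenance dose × R = 33.7 × 3.872 ≈ 130 mg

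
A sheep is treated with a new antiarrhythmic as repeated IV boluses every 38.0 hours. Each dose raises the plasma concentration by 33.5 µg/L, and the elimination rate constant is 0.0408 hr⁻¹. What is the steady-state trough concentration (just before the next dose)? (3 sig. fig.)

Fraction remaining after one interval: e^(−kτ) = e^(−0.04080 × 38.0) = 0.2122
R = 1 / (1 − 0.2122) = 1.269
Css,max = 33.5 × 1.269 = 42.52 µg/L
Css,min = Css,max × e^(−kτ) = 42.52 × 0.2122 ≈ 9.02 µg/L

9.02 µg/L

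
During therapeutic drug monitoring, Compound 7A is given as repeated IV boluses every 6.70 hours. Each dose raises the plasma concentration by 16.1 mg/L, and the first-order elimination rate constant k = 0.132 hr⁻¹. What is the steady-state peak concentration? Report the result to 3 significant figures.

27.4 mg/L

Fraction remaining after one interval: e^(−kτ) = e^(−0.1320 × 6.70) = 0.4130
R = 1 / (1 − 0.4130) = 1.703
Css,max = 16.1 × 1.703 ≈ 27.4 mg/L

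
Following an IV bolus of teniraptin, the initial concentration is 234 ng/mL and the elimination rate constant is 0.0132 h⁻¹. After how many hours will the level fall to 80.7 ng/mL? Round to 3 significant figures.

80.7 hours

C(t) = C₀ e^(−kt)  ⇒  t = ln(C₀/C) / k
t = ln(234/80.7) / 0.01320 = 1.065 / 0.01320 ≈ 80.7 hours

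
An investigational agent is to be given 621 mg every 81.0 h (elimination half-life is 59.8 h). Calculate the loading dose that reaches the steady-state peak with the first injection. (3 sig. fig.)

k = ln 2 / 59.8 = 0.01159 h⁻¹
Accumulation ratio R = 1 / (1 − e^(−kτ)) = 1 / (1 − e^(−0.01159×81.0)) = 1 / (1 − 0.3911) = 1.642
Loading dose = maintenance dose × R = 621 × 1.642 ≈ 1020 mg

1020 mg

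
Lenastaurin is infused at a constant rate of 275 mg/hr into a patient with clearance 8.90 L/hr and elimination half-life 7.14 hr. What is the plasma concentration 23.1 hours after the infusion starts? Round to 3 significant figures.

27.6 mg/L

Css = rate / CL = 275 / 8.90 = 30.90 mg/L
k = ln 2 / 7.14 = 0.09708 hr⁻¹
C(t) = Css (1 − e^(−kt)) = 30.90 × (1 − e^(−2.243)) = 30.90 × 0.8938 ≈ 27.6 mg/L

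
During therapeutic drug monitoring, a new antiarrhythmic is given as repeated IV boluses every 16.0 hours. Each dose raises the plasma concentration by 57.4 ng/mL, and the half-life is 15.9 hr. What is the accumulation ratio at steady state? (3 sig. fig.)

k = ln 2 / 15.9 = 0.04359 hr⁻¹
Fraction remaining after one interval: e^(−kτ) = e^(−0.04359 × 16.0) = 0.4978
R = 1 / (1 − 0.4978) = 1 / 0.5022 ≈ 1.99

1.99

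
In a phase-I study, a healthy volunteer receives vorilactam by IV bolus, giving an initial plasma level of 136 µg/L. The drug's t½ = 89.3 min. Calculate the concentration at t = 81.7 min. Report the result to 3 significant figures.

72.1 µg/L

k = ln 2 / 89.3 = 0.007762 min⁻¹
C(t) = C₀ e^(−kt) = 136 × e^(−0.007762 × 81.7) = 136 × e^(−0.6342) = 136 × 0.5304 ≈ 72.1 µg/L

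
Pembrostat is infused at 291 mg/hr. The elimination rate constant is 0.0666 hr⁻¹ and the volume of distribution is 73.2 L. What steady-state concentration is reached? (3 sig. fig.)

CL = k · V = 0.0666 × 73.2 = 4.875 L/hr
Css = rate / CL = 291 / 4.875 ≈ 59.7 mg/L

59.7 mg/L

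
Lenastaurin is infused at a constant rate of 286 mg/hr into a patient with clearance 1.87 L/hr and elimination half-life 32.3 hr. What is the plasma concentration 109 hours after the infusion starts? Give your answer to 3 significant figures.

138 µg/mL

Css = rate / CL = 286 / 1.87 = 152.9 µg/mL
k = ln 2 / 32.3 = 0.02146 hr⁻¹
C(t) = Css (1 − e^(−kt)) = 152.9 × (1 − e^(−2.339)) = 152.9 × 0.9036 ≈ 138 µg/mL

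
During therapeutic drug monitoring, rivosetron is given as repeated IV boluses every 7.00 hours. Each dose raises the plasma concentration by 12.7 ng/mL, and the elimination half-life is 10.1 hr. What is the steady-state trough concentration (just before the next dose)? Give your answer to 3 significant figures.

k = ln 2 / 10.1 = 0.06863 hr⁻¹
Fraction remaining after one interval: e^(−kτ) = e^(−0.06863 × 7.00) = 0.6185
R = 1 / (1 − 0.6185) = 2.621
Css,max = 12.7 × 2.621 = 33.29 ng/mL
Css,min = Css,max × e^(−kτ) = 33.29 × 0.6185 ≈ 20.6 ng/mL

20.6 ng/mL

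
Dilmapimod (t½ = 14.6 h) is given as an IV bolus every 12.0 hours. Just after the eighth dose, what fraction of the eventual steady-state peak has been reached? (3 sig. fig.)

0.990

k = ln 2 / 14.6 = 0.04748 h⁻¹
f_n = 1 − e^(−nkτ) = 1 − e^(−8 × 0.04748 × 12.0) = 1 − e^(−4.558) = 1 − 0.01049 ≈ 0.990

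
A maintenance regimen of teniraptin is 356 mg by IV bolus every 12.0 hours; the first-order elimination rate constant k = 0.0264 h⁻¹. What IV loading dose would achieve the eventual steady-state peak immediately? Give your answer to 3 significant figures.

Accumulation ratio R = 1 / (1 − e^(−kτ)) = 1 / (1 − e^(−0.02640×12.0)) = 1 / (1 − 0.7285) = 3.683
Loading dose = maintenance dose × R = 356 × 3.683 ≈ 1310 mg

1310 mg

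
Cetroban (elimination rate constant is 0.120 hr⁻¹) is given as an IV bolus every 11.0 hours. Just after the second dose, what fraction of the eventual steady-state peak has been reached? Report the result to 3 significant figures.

f_n = 1 − e^(−nkτ) = 1 − e^(−2 × 0.1200 × 11.0) = 1 − e^(−2.640) = 1 − 0.07136 ≈ 0.929

0.929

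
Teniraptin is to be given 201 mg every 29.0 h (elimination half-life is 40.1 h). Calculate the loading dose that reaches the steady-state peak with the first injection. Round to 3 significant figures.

510 mg

k = ln 2 / 40.1 = 0.01729 h⁻¹
Accumulation ratio R = 1 / (1 − e^(−kτ)) = 1 / (1 − e^(−0.01729×29.0)) = 1 / (1 − 0.6058) = 2.536
Loading dose = maintenance dose × R = 201 × 2.536 ≈ 510 mg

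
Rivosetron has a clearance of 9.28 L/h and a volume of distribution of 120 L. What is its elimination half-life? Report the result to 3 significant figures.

k = CL / V = 9.28 / 120 = 0.07733 h⁻¹
t½ = ln 2 / k = ln 2 / 0.07733 ≈ 8.96 hours

8.96 hours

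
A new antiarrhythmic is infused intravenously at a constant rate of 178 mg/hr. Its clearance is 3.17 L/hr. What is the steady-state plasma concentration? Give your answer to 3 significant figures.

Css = infusion rate / CL = 178 / 3.17 ≈ 56.2 mg/L

56.2 mg/L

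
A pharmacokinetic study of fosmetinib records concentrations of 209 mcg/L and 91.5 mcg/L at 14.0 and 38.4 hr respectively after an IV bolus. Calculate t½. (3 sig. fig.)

k = ln(C₁/C₂) / (t₂ − t₁) = ln(209/91.5) / (38.4 − 14.0)
  = 0.8260 / 24.40 = 0.03385 hr⁻¹
t½ = ln 2 / k = ln 2 / 0.03385 ≈ 20.5 hours

20.5 hours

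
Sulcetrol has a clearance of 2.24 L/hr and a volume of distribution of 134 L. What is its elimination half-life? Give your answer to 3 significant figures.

41.5 hours

k = CL / V = 2.24 / 134 = 0.01672 hr⁻¹
t½ = ln 2 / k = ln 2 / 0.01672 ≈ 41.5 hours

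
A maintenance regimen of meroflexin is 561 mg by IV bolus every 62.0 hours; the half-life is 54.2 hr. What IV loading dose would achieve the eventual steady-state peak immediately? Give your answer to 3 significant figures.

k = ln 2 / 54.2 = 0.01279 hr⁻¹
Accumulation ratio R = 1 / (1 − e^(−kτ)) = 1 / (1 − e^(−0.01279×62.0)) = 1 / (1 − 0.4525) = 1.827
Loading dose = maintenance dose × R = 561 × 1.827 ≈ 1020 mg

1020 mg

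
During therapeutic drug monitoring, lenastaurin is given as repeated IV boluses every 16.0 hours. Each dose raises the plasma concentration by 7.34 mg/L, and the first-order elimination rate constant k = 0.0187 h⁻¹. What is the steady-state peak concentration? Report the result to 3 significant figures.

28.4 mg/L

Fraction remaining after one interval: e^(−kτ) = e^(−0.01870 × 16.0) = 0.7414
R = 1 / (1 − 0.7414) = 3.867
Css,max = 7.34 × 3.867 ≈ 28.4 mg/L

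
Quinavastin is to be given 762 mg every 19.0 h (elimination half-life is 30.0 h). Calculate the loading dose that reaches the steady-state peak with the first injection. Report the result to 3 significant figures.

k = ln 2 / 30.0 = 0.02310 h⁻¹
Accumulation ratio R = 1 / (1 − e^(−kτ)) = 1 / (1 − e^(−0.02310×19.0)) = 1 / (1 − 0.6447) = 2.814
Loading dose = maintenance dose × R = 762 × 2.814 ≈ 2140 mg

2140 mg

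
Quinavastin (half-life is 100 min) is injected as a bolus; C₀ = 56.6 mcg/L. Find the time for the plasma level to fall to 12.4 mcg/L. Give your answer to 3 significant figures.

k = ln 2 / 100 = 0.006931 min⁻¹
C(t) = C₀ e^(−kt)  ⇒  t = ln(C₀/C) / k
t = ln(56.6/12.4) / 0.006931 = 1.518 / 0.006931 ≈ 219 minutes

219 minutes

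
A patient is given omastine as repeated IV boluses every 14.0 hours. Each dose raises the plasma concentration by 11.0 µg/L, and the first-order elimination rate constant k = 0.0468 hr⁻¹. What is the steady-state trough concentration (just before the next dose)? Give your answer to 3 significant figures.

Fraction remaining after one interval: e^(−kτ) = e^(−0.04680 × 14.0) = 0.5193
R = 1 / (1 − 0.5193) = 2.080
Css,max = 11.0 × 2.080 = 22.89 µg/L
Css,min = Css,max × e^(−kτ) = 22.89 × 0.5193 ≈ 11.9 µg/L

11.9 µg/L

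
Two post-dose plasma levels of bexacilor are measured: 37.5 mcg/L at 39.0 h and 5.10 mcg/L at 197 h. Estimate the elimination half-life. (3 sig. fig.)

54.9 hours

k = ln(C₁/C₂) / (t₂ − t₁) = ln(37.5/5.10) / (197 − 39.0)
  = 1.995 / 158.0 = 0.01263 h⁻¹
t½ = ln 2 / k = ln 2 / 0.01263 ≈ 54.9 hours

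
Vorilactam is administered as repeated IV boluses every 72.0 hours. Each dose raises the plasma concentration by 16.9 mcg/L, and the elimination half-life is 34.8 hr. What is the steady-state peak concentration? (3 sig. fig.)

k = ln 2 / 34.8 = 0.01992 hr⁻¹
Fraction remaining after one interval: e^(−kτ) = e^(−0.01992 × 72.0) = 0.2383
R = 1 / (1 − 0.2383) = 1.313
Css,max = 16.9 × 1.313 ≈ 22.2 mcg/L

22.2 mcg/L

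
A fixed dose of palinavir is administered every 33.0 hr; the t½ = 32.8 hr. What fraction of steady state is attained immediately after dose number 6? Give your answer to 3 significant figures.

k = ln 2 / 32.8 = 0.02113 hr⁻¹
f_n = 1 − e^(−nkτ) = 1 − e^(−6 × 0.02113 × 33.0) = 1 − e^(−4.184) = 1 − 0.01523 ≈ 0.985

0.985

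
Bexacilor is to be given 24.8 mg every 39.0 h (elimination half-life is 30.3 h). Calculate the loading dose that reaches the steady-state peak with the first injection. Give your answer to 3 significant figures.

42.0 mg

k = ln 2 / 30.3 = 0.02288 h⁻¹
Accumulation ratio R = 1 / (1 − e^(−kτ)) = 1 / (1 − e^(−0.02288×39.0)) = 1 / (1 − 0.4098) = 1.694
Loading dose = maintenance dose × R = 24.8 × 1.694 ≈ 42.0 mg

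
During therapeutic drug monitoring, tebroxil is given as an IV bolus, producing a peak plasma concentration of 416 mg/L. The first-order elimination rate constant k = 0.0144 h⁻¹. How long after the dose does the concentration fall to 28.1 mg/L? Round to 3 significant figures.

187 hours

C(t) = C₀ e^(−kt)  ⇒  t = ln(C₀/C) / k
t = ln(416/28.1) / 0.01440 = 2.695 / 0.01440 ≈ 187 hours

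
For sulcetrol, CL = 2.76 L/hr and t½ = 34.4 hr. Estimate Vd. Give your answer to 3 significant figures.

k = ln 2 / t½ = ln 2 / 34.4 = 0.02015 hr⁻¹
V = CL / k = 2.76 / 0.02015 ≈ 137 L

137 L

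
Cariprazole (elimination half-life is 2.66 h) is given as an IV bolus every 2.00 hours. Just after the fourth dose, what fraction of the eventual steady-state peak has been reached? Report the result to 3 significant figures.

k = ln 2 / 2.66 = 0.2606 h⁻¹
f_n = 1 − e^(−nkτ) = 1 − e^(−4 × 0.2606 × 2.00) = 1 − e^(−2.085) = 1 − 0.1244 ≈ 0.876

0.876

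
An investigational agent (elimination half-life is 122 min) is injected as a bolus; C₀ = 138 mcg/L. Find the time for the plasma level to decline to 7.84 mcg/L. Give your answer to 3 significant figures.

k = ln 2 / 122 = 0.005682 min⁻¹
C(t) = C₀ e^(−kt)  ⇒  t = ln(C₀/C) / k
t = ln(138/7.84) / 0.005682 = 2.868 / 0.005682 ≈ 505 minutes

505 minutes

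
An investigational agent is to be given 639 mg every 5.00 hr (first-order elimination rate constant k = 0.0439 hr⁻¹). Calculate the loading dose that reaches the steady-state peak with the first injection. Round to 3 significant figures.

3240 mg

Accumulation ratio R = 1 / (1 − e^(−kτ)) = 1 / (1 − e^(−0.04390×5.00)) = 1 / (1 − 0.8029) = 5.074
Loading dose = maintenance dose × R = 639 × 5.074 ≈ 3240 mg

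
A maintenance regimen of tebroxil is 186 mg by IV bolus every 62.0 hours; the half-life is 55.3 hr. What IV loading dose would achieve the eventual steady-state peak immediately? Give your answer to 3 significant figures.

k = ln 2 / 55.3 = 0.01253 hr⁻¹
Accumulation ratio R = 1 / (1 − e^(−kτ)) = 1 / (1 − e^(−0.01253×62.0)) = 1 / (1 − 0.4597) = 1.851
Loading dose = maintenance dose × R = 186 × 1.851 ≈ 344 mg

344 mg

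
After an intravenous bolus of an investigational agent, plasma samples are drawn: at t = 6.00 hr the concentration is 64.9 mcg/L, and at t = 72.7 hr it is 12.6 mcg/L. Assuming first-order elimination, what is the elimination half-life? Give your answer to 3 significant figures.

28.2 hours

k = ln(C₁/C₂) / (t₂ − t₁) = ln(64.9/12.6) / (72.7 − 6.00)
  = 1.639 / 66.70 = 0.02457 hr⁻¹
t½ = ln 2 / k = ln 2 / 0.02457 ≈ 28.2 hours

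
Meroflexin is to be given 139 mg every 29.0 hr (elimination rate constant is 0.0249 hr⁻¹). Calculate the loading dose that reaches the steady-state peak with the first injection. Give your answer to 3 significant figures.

Accumulation ratio R = 1 / (1 − e^(−kτ)) = 1 / (1 − e^(−0.02490×29.0)) = 1 / (1 − 0.4857) = 1.945
Loading dose = maintenance dose × R = 139 × 1.945 ≈ 270 mg

270 mg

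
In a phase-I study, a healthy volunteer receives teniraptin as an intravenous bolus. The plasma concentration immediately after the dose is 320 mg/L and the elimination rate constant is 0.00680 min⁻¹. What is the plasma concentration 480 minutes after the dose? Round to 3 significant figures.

C(t) = C₀ e^(−kt) = 320 × e^(−0.006800 × 480) = 320 × e^(−3.264) = 320 × 0.03824 ≈ 12.2 mg/L

12.2 mg/L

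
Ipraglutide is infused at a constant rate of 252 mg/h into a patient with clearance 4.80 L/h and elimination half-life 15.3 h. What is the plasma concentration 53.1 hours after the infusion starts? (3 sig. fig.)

47.8 mg/L

Css = rate / CL = 252 / 4.80 = 52.50 mg/L
k = ln 2 / 15.3 = 0.04530 h⁻¹
C(t) = Css (1 − e^(−kt)) = 52.50 × (1 − e^(−2.406)) = 52.50 × 0.9098 ≈ 47.8 mg/L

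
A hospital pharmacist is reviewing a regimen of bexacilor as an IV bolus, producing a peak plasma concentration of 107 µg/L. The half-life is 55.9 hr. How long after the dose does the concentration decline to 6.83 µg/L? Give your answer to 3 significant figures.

222 hours

k = ln 2 / 55.9 = 0.01240 hr⁻¹
C(t) = C₀ e^(−kt)  ⇒  t = ln(C₀/C) / k
t = ln(107/6.83) / 0.01240 = 2.752 / 0.01240 ≈ 222 hours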